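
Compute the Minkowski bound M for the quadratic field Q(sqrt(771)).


d = 771, d mod 4 = 3, so disc(K) = 4d = 3084; |disc(K)| = 3084
Real quadratic field, so n = 2, s = r2 = 0, r1 = 2
M = (n!/n^n) * (4/pi)^s * sqrt(|disc(K)|) = (2!/2^2) * (4/pi)^0 * sqrt(3084)
= 0.5 * 1.000000 * 55.533774
= 27.7669

27.7669


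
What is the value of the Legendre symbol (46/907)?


p = 907 is prime, so compute (46/907) with the reciprocity algorithm (Jacobi-symbol steps: pull out 2s via (2/n), flip via reciprocity, reduce):
  pull out 2: (2/907) = -1  (since 907 mod 8 = 3)
  reciprocity: (23/907) -> -(907/23)
  reduce: (10/23)
  pull out 2: (2/23) = +1  (since 23 mod 8 = 7)
  reciprocity: (5/23) -> +(23/5)
  reduce: (3/5)
  reciprocity: (3/5) -> +(5/3)
  reduce: (2/3)
  pull out 2: (2/3) = -1  (since 3 mod 8 = 3)
  (1/3) = 1
Product of signs = -1
(46/907) = -1

-1


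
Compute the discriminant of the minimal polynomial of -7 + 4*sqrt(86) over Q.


The element -7 + 4*sqrt(86) has minimal polynomial:
x^2 + 14*x - 1327
Discriminant = (14)^2 - 4*(-1327)
= 196 + 5308
= 5504

5504


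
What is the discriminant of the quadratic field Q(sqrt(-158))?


For K = Q(sqrt(d)) with d squarefree: disc(K) = d if d = 1 mod 4, and disc(K) = 4d if d = 2 or 3 mod 4.
Here d = -158, and d mod 4 = 2.
d = 2 mod 4, not 1 (O_K = Z[sqrt(d)]), so disc(K) = 4d = 4 * (-158) = -632

-632


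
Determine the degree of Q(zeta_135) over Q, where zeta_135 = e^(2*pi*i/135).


The degree equals Euler's totient phi(135).
135 = 3^3 * 5
phi(135) = 72

72


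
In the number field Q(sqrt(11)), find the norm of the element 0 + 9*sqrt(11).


N(a + b*sqrt(d)) = a^2 - d*b^2
= (0)^2 - (11)*(9)^2
= 0 - 891
= -891

-891


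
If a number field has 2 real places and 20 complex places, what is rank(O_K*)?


By Dirichlet's unit theorem:
rank = r1 + r2 - 1
= 2 + 20 - 1
= 21

21


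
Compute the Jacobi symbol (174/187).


Compute (174/187) via quadratic reciprocity:
  pull out 2: (2/187) = -1  (since 187 mod 8 = 3)
  reciprocity: (87/187) -> -(187/87)
  reduce: (13/87)
  reciprocity: (13/87) -> +(87/13)
  reduce: (9/13)
  reciprocity: (9/13) -> +(13/9)
  reduce: (4/9)
  pull out 2: (2/9) = +1  (since 9 mod 8 = 1)
  pull out 2: (2/9) = +1  (since 9 mod 8 = 1)
  (1/9) = 1
Product of signs = 1

1


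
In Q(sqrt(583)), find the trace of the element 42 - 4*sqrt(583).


Tr(a + b*sqrt(d)) = (a + b*sqrt(d)) + (a - b*sqrt(d)) = 2a
= 2 * (42)
= 84

84


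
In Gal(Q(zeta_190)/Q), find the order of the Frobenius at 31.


The Frobenius at p in Gal(Q(zeta_n)/Q) = (Z/nZ)* is the class of p, so its order is ord_190(31), the smallest k >= 1 with 31^k = 1 mod 190.
n = 190 = 2 * 5 * 19, phi(190) = 72; the order divides phi(n).
Divisors of 72: 1, 2, 3, 4, 6, 8, 9, 12, 18, 24, 36, 72
Repeated squaring mod 190: 31^1 = 31, 31^2 = 11, 31^4 = 121, 31^8 = 11, 31^16 = 121, 31^32 = 11, 31^64 = 121
Test divisors in increasing order:
  k=1: 31^1 = 31 mod 190
  k=2: 31^2 = 11 mod 190
  k=3: 31^3 = 11 * 31 = 151 mod 190
  k=4: 31^4 = 121 mod 190
  k=6: 31^6 = 121 * 11 = 1 mod 190  <- first divisor giving 1
Order = 6

6


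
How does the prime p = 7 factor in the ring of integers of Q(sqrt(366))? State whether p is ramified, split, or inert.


K = Q(sqrt(366)). Since d mod 4 = 2, disc(K) = 1464.
Check p | disc: 1464 mod 7 = 1.
p does not divide disc. Compute Legendre symbol (d/p):
2^((7-1)/2) mod 7 = 1
(d/p) = 1, so p splits: (p) = P*P' with e=1, f=1, g=2.
Therefore p is split.

split


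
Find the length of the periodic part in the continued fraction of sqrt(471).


Run the CF algorithm for sqrt(471).
a_0 = floor(sqrt(471)) = 21; set m_0=0, q_0=1.
Recurrence: m' = q*a - m,  q' = (d - m'^2)/q,  a' = floor((a_0 + m')/q').
  step 1: m=21, q=30, a=1
  step 2: m=9, q=13, a=2
  step 3: m=17, q=14, a=2
  step 4: m=11, q=25, a=1
  step 5: m=14, q=11, a=3
  step 6: m=19, q=10, a=4
  step 7: m=21, q=3, a=14
  step 8: m=21, q=10, a=4
  step 9: m=19, q=11, a=3
  step 10: m=14, q=25, a=1
  step 11: m=11, q=14, a=2
  step 12: m=17, q=13, a=2
  step 13: m=9, q=30, a=1
  step 14: m=21, q=1, a=42
a_14 = 2*a_0 = 42, so the period closes here.
sqrt(471) = [21; 1, 2, 2, 1, 3, 4, 14, 4, 3, 1, 2, 2, 1, 42]
Period length = 14

14


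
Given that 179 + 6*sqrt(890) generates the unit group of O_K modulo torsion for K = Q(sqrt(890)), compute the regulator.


epsilon = 179 + 6*sqrt(890)
= 357.9972
R = ln(357.9972)
= 5.8805

5.8805


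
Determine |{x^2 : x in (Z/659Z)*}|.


For prime p, the number of non-zero quadratic residues is (p-1)/2.
= (659-1)/2
= 329

329


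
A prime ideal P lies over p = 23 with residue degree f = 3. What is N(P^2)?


N(P^a) = p^(a*f)
= 23^(2*3)
= 23^6
= 148035889

148035889


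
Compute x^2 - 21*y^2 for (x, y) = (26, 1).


x^2 - d*y^2
= 26^2 - 21*1^2
= 676 - 21
= 655

655


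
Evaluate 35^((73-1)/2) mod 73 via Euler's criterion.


p = 73 is prime and the exponent is (p-1)/2 = 36, so by Euler's criterion 35^36 = (35/73) = +1 or -1 mod 73.
Compute by square-and-multiply:
  36 = 32 + 4 (binary 100100)
  Repeated squaring mod 73: 35^1 = 35, 35^2 = 57, 35^4 = 37, 35^8 = 55, 35^16 = 32, 35^32 = 2
  35^36 = 35^32 * 35^4 = 2 * 37 mod 73
    2 * 37 = 74 = 1 mod 73
  35^36 = 1 mod 73
Result 1: 35 is a quadratic residue mod 73.
35^36 mod 73 = 1

1


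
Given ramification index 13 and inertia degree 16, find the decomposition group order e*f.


|D_P| = e * f
= 13 * 16
= 208

208


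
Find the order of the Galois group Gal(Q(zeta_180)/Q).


|Gal(Q(zeta_180)/Q)| = phi(180)
= 48

48


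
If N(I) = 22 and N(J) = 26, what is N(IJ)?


N(IJ) = N(I) * N(J)
= 22 * 26
= 572

572


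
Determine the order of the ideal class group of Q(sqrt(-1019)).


K = Q(sqrt(-1019)). d mod 4 = 1, so D = disc(K) = d = -1019
h(K) equals the number of primitive reduced positive-definite forms (a, b, c) = a*x^2 + b*x*y + c*y^2 with b^2 - 4ac = D,
where reduced means |b| <= a <= c, with b >= 0 whenever |b| = a or a = c, and primitive means gcd(a, b, c) = 1.
Reduced forces 3a^2 <= |D| = 1019, so 1 <= a <= 18; b must have the parity of D, and c = (b^2 - D)/(4a) must be an integer >= a.
Enumerate a = 1..18, b in [-a, a]:
  a=1: (1, 1, 255)  [1]
  a=2: none
  a=3: (3, -1, 85), (3, 1, 85)  [2]
  a=4: none
  a=5: (5, -1, 51), (5, 1, 51)  [2]
  a=6..8: none
  a=9: (9, -5, 29), (9, 5, 29)  [2]
  a=10: none
  a=11: (11, -9, 25), (11, 9, 25)  [2]
  a=12..14: none
  a=15: (15, -11, 19), (15, -1, 17), (15, 1, 17), (15, 11, 19)  [4]
  a=16..18: none
Total reduced forms: 1 + 2 + 2 + 2 + 2 + 4 = 13
h = 13

13


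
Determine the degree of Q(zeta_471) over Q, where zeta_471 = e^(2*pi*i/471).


The degree equals Euler's totient phi(471).
471 = 3 * 157
phi(471) = 312

312


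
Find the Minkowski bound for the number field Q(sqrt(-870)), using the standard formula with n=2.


d = -870, d mod 4 = 2, so disc(K) = 4d = -3480; |disc(K)| = 3480
Imaginary quadratic field, so n = 2, s = r2 = 1, r1 = 0
M = (n!/n^n) * (4/pi)^s * sqrt(|disc(K)|) = (2!/2^2) * (4/pi)^1 * sqrt(3480)
= 0.5 * 1.273240 * 58.991525
= 37.5552

37.5552


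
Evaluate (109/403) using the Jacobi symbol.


Compute (109/403) via quadratic reciprocity:
  reciprocity: (109/403) -> +(403/109)
  reduce: (76/109)
  pull out 2: (2/109) = -1  (since 109 mod 8 = 5)
  pull out 2: (2/109) = -1  (since 109 mod 8 = 5)
  reciprocity: (19/109) -> +(109/19)
  reduce: (14/19)
  pull out 2: (2/19) = -1  (since 19 mod 8 = 3)
  reciprocity: (7/19) -> -(19/7)
  reduce: (5/7)
  reciprocity: (5/7) -> +(7/5)
  reduce: (2/5)
  pull out 2: (2/5) = -1  (since 5 mod 8 = 5)
  (1/5) = 1
Product of signs = -1

-1


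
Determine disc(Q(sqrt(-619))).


For K = Q(sqrt(d)) with d squarefree: disc(K) = d if d = 1 mod 4, and disc(K) = 4d if d = 2 or 3 mod 4.
Here d = -619, and d mod 4 = 1.
d = 1 mod 4 (O_K = Z[(1+sqrt(d))/2]), so disc(K) = d = -619

-619


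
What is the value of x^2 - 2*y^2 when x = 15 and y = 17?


x^2 - d*y^2
= 15^2 - 2*17^2
= 225 - 578
= -353

-353


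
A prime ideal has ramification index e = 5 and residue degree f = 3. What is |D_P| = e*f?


|D_P| = e * f
= 5 * 3
= 15

15


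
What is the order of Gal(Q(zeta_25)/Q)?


|Gal(Q(zeta_25)/Q)| = phi(25)
= 20

20


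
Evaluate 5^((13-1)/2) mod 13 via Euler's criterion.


p = 13 is prime and the exponent is (p-1)/2 = 6, so by Euler's criterion 5^6 = (5/13) = +1 or -1 mod 13.
Compute by square-and-multiply:
  6 = 4 + 2 (binary 110)
  Repeated squaring mod 13: 5^1 = 5, 5^2 = 12, 5^4 = 1
  5^6 = 5^4 * 5^2 = 1 * 12 mod 13
    1 * 12 = 12 = 12 mod 13
  5^6 = 12 mod 13
Result 12 = p - 1 = -1 mod 13: 5 is a quadratic non-residue mod 13. As a residue in [0, p-1] the value is 12.
5^6 mod 13 = 12

12


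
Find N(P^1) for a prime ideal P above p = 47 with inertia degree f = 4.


N(P^a) = p^(a*f)
= 47^(1*4)
= 47^4
= 4879681

4879681


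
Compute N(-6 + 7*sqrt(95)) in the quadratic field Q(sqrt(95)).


N(a + b*sqrt(d)) = a^2 - d*b^2
= (-6)^2 - (95)*(7)^2
= 36 - 4655
= -4619

-4619


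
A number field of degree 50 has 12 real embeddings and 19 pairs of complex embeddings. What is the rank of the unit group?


By Dirichlet's unit theorem:
rank = r1 + r2 - 1
= 12 + 19 - 1
= 30

30


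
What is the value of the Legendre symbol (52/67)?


p = 67 is prime, so compute (52/67) with the reciprocity algorithm (Jacobi-symbol steps: pull out 2s via (2/n), flip via reciprocity, reduce):
  pull out 2: (2/67) = -1  (since 67 mod 8 = 3)
  pull out 2: (2/67) = -1  (since 67 mod 8 = 3)
  reciprocity: (13/67) -> +(67/13)
  reduce: (2/13)
  pull out 2: (2/13) = -1  (since 13 mod 8 = 5)
  (1/13) = 1
Product of signs = -1
(52/67) = -1

-1


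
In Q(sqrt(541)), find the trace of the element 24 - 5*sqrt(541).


Tr(a + b*sqrt(d)) = (a + b*sqrt(d)) + (a - b*sqrt(d)) = 2a
= 2 * (24)
= 48

48


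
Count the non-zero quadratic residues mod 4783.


For prime p, the number of non-zero quadratic residues is (p-1)/2.
= (4783-1)/2
= 2391

2391


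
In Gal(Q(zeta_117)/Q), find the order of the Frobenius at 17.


The Frobenius at p in Gal(Q(zeta_n)/Q) = (Z/nZ)* is the class of p, so its order is ord_117(17), the smallest k >= 1 with 17^k = 1 mod 117.
n = 117 = 3^2 * 13, phi(117) = 72; the order divides phi(n).
Divisors of 72: 1, 2, 3, 4, 6, 8, 9, 12, 18, 24, 36, 72
Repeated squaring mod 117: 17^1 = 17, 17^2 = 55, 17^4 = 100, 17^8 = 55, 17^16 = 100, 17^32 = 55, 17^64 = 100
Test divisors in increasing order:
  k=1: 17^1 = 17 mod 117
  k=2: 17^2 = 55 mod 117
  k=3: 17^3 = 55 * 17 = 116 mod 117
  k=4: 17^4 = 100 mod 117
  k=6: 17^6 = 100 * 55 = 1 mod 117  <- first divisor giving 1
Order = 6

6


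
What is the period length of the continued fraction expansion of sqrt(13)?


Run the CF algorithm for sqrt(13).
a_0 = floor(sqrt(13)) = 3; set m_0=0, q_0=1.
Recurrence: m' = q*a - m,  q' = (d - m'^2)/q,  a' = floor((a_0 + m')/q').
  step 1: m=3, q=4, a=1
  step 2: m=1, q=3, a=1
  step 3: m=2, q=3, a=1
  step 4: m=1, q=4, a=1
  step 5: m=3, q=1, a=6
a_5 = 2*a_0 = 6, so the period closes here.
sqrt(13) = [3; 1, 1, 1, 1, 6]
Period length = 5

5


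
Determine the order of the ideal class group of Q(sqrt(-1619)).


K = Q(sqrt(-1619)). d mod 4 = 1, so D = disc(K) = d = -1619
h(K) equals the number of primitive reduced positive-definite forms (a, b, c) = a*x^2 + b*x*y + c*y^2 with b^2 - 4ac = D,
where reduced means |b| <= a <= c, with b >= 0 whenever |b| = a or a = c, and primitive means gcd(a, b, c) = 1.
Reduced forces 3a^2 <= |D| = 1619, so 1 <= a <= 23; b must have the parity of D, and c = (b^2 - D)/(4a) must be an integer >= a.
Enumerate a = 1..23, b in [-a, a]:
  a=1: (1, 1, 405)  [1]
  a=2: none
  a=3: (3, -1, 135), (3, 1, 135)  [2]
  a=4: none
  a=5: (5, -1, 81), (5, 1, 81)  [2]
  a=6..8: none
  a=9: (9, -1, 45), (9, 1, 45)  [2]
  a=10: none
  a=11: (11, -3, 37), (11, 3, 37)  [2]
  a=12..14: none
  a=15: (15, -11, 29), (15, -1, 27), (15, 1, 27), (15, 11, 29)  [4]
  a=16: none
  a=17: (17, -9, 25), (17, 9, 25)  [2]
  a=18..23: none
Total reduced forms: 1 + 2 + 2 + 2 + 2 + 4 + 2 = 15
h = 15

15


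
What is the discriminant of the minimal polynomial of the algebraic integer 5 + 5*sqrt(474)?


The element 5 + 5*sqrt(474) has minimal polynomial:
x^2 - 10*x - 11825
Discriminant = (-10)^2 - 4*(-11825)
= 100 + 47300
= 47400

47400


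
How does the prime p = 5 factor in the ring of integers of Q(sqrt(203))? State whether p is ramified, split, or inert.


K = Q(sqrt(203)). Since d mod 4 = 3, disc(K) = 812.
Check p | disc: 812 mod 5 = 2.
p does not divide disc. Compute Legendre symbol (d/p):
3^((5-1)/2) mod 5 = -1
(d/p) = -1, so p is inert: (p) stays prime with e=1, f=2, g=1.
Therefore p is inert.

inert


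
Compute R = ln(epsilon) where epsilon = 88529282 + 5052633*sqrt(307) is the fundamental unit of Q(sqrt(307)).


epsilon = 88529282 + 5052633*sqrt(307)
= 1.7706e+08
R = ln(1.7706e+08)
= 18.9920

18.9920


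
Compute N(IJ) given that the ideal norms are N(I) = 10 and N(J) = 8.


N(IJ) = N(I) * N(J)
= 10 * 8
= 80

80


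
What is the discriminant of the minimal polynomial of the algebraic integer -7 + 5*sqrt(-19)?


The element -7 + 5*sqrt(-19) has minimal polynomial:
x^2 + 14*x + 524
Discriminant = (14)^2 - 4*(524)
= 196 - 2096
= -1900

-1900


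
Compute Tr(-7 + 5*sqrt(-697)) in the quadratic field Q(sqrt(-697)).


Tr(a + b*sqrt(d)) = (a + b*sqrt(d)) + (a - b*sqrt(d)) = 2a
= 2 * (-7)
= -14

-14


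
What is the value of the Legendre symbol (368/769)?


p = 769 is prime, so compute (368/769) with the reciprocity algorithm (Jacobi-symbol steps: pull out 2s via (2/n), flip via reciprocity, reduce):
  pull out 2: (2/769) = +1  (since 769 mod 8 = 1)
  pull out 2: (2/769) = +1  (since 769 mod 8 = 1)
  pull out 2: (2/769) = +1  (since 769 mod 8 = 1)
  pull out 2: (2/769) = +1  (since 769 mod 8 = 1)
  reciprocity: (23/769) -> +(769/23)
  reduce: (10/23)
  pull out 2: (2/23) = +1  (since 23 mod 8 = 7)
  reciprocity: (5/23) -> +(23/5)
  reduce: (3/5)
  reciprocity: (3/5) -> +(5/3)
  reduce: (2/3)
  pull out 2: (2/3) = -1  (since 3 mod 8 = 3)
  (1/3) = 1
Product of signs = -1
(368/769) = -1

-1


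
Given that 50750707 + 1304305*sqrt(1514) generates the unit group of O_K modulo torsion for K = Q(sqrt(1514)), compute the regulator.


epsilon = 50750707 + 1304305*sqrt(1514)
= 1.0150e+08
R = ln(1.0150e+08)
= 18.4356

18.4356


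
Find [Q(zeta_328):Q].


The degree equals Euler's totient phi(328).
328 = 2^3 * 41
phi(328) = 160

160


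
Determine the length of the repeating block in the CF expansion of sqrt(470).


Run the CF algorithm for sqrt(470).
a_0 = floor(sqrt(470)) = 21; set m_0=0, q_0=1.
Recurrence: m' = q*a - m,  q' = (d - m'^2)/q,  a' = floor((a_0 + m')/q').
  step 1: m=21, q=29, a=1
  step 2: m=8, q=14, a=2
  step 3: m=20, q=5, a=8
  step 4: m=20, q=14, a=2
  step 5: m=8, q=29, a=1
  step 6: m=21, q=1, a=42
a_6 = 2*a_0 = 42, so the period closes here.
sqrt(470) = [21; 1, 2, 8, 2, 1, 42]
Period length = 6

6


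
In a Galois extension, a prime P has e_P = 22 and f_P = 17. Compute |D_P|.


|D_P| = e * f
= 22 * 17
= 374

374


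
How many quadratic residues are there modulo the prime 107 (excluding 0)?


For prime p, the number of non-zero quadratic residues is (p-1)/2.
= (107-1)/2
= 53

53


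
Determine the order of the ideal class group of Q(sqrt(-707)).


K = Q(sqrt(-707)). d mod 4 = 1, so D = disc(K) = d = -707
h(K) equals the number of primitive reduced positive-definite forms (a, b, c) = a*x^2 + b*x*y + c*y^2 with b^2 - 4ac = D,
where reduced means |b| <= a <= c, with b >= 0 whenever |b| = a or a = c, and primitive means gcd(a, b, c) = 1.
Reduced forces 3a^2 <= |D| = 707, so 1 <= a <= 15; b must have the parity of D, and c = (b^2 - D)/(4a) must be an integer >= a.
Enumerate a = 1..15, b in [-a, a]:
  a=1: (1, 1, 177)  [1]
  a=2: none
  a=3: (3, -1, 59), (3, 1, 59)  [2]
  a=4..6: none
  a=7: (7, 7, 27)  [1]
  a=8: none
  a=9: (9, -7, 21), (9, 7, 21)  [2]
  a=10..15: none
Total reduced forms: 1 + 2 + 1 + 2 = 6
h = 6

6


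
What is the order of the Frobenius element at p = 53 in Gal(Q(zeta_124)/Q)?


The Frobenius at p in Gal(Q(zeta_n)/Q) = (Z/nZ)* is the class of p, so its order is ord_124(53), the smallest k >= 1 with 53^k = 1 mod 124.
n = 124 = 2^2 * 31, phi(124) = 60; the order divides phi(n).
Divisors of 60: 1, 2, 3, 4, 5, 6, 10, 12, 15, 20, 30, 60
Repeated squaring mod 124: 53^1 = 53, 53^2 = 81, 53^4 = 113, 53^8 = 121, 53^16 = 9, 53^32 = 81
Test divisors in increasing order:
  k=1: 53^1 = 53 mod 124
  k=2: 53^2 = 81 mod 124
  k=3: 53^3 = 81 * 53 = 77 mod 124
  k=4: 53^4 = 113 mod 124
  k=5: 53^5 = 113 * 53 = 37 mod 124
  k=6: 53^6 = 113 * 81 = 101 mod 124
  k=10: 53^10 = 121 * 81 = 5 mod 124
  k=12: 53^12 = 121 * 113 = 33 mod 124
  k=15: 53^15 = 121 * 113 * 81 * 53 = 61 mod 124
  k=20: 53^20 = 9 * 113 = 25 mod 124
  k=30: 53^30 = 9 * 121 * 113 * 81 = 1 mod 124  <- first divisor giving 1
Order = 30

30


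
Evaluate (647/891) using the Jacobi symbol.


Compute (647/891) via quadratic reciprocity:
  reciprocity: (647/891) -> -(891/647)
  reduce: (244/647)
  pull out 2: (2/647) = +1  (since 647 mod 8 = 7)
  pull out 2: (2/647) = +1  (since 647 mod 8 = 7)
  reciprocity: (61/647) -> +(647/61)
  reduce: (37/61)
  reciprocity: (37/61) -> +(61/37)
  reduce: (24/37)
  pull out 2: (2/37) = -1  (since 37 mod 8 = 5)
  pull out 2: (2/37) = -1  (since 37 mod 8 = 5)
  pull out 2: (2/37) = -1  (since 37 mod 8 = 5)
  reciprocity: (3/37) -> +(37/3)
  reduce: (1/3)
  (1/3) = 1
Product of signs = 1

1


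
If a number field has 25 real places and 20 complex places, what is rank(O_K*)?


By Dirichlet's unit theorem:
rank = r1 + r2 - 1
= 25 + 20 - 1
= 44

44


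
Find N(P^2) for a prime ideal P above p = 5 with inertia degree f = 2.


N(P^a) = p^(a*f)
= 5^(2*2)
= 5^4
= 625

625


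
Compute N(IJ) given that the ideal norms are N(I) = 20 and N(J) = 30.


N(IJ) = N(I) * N(J)
= 20 * 30
= 600

600


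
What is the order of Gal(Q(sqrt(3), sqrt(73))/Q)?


The 2 square roots of distinct primes are multiplicatively independent over Q,
so [K:Q] = 2^2 and Gal(K/Q) is isomorphic to (Z/2Z)^2.
|Gal| = 2^2 = 4

4


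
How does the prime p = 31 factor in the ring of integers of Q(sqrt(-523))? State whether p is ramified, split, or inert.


K = Q(sqrt(-523)). Since d mod 4 = 1, disc(K) = -523.
Check p | disc: -523 mod 31 = 4.
p does not divide disc. Compute Legendre symbol (d/p):
4^((31-1)/2) mod 31 = 1
(d/p) = 1, so p splits: (p) = P*P' with e=1, f=1, g=2.
Therefore p is split.

split


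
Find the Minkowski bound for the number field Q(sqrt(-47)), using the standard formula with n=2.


d = -47, d mod 4 = 1, so disc(K) = d = -47; |disc(K)| = 47
Imaginary quadratic field, so n = 2, s = r2 = 1, r1 = 0
M = (n!/n^n) * (4/pi)^s * sqrt(|disc(K)|) = (2!/2^2) * (4/pi)^1 * sqrt(47)
= 0.5 * 1.273240 * 6.855655
= 4.3644

4.3644


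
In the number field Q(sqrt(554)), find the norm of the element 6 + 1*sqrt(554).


N(a + b*sqrt(d)) = a^2 - d*b^2
= (6)^2 - (554)*(1)^2
= 36 - 554
= -518

-518


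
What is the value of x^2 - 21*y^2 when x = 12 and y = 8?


x^2 - d*y^2
= 12^2 - 21*8^2
= 144 - 1344
= -1200

-1200


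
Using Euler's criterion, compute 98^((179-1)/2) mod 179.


p = 179 is prime and the exponent is (p-1)/2 = 89, so by Euler's criterion 98^89 = (98/179) = +1 or -1 mod 179.
Compute by square-and-multiply:
  89 = 64 + 16 + 8 + 1 (binary 1011001)
  Repeated squaring mod 179: 98^1 = 98, 98^2 = 117, 98^4 = 85, 98^8 = 65, 98^16 = 108, 98^32 = 29, 98^64 = 125
  98^89 = 98^64 * 98^16 * 98^8 * 98^1 = 125 * 108 * 65 * 98 mod 179
    125 * 108 = 13500 = 75 mod 179
    75 * 65 = 4875 = 42 mod 179
    42 * 98 = 4116 = 178 mod 179
  98^89 = 178 mod 179
Result 178 = p - 1 = -1 mod 179: 98 is a quadratic non-residue mod 179. As a residue in [0, p-1] the value is 178.
98^89 mod 179 = 178

178


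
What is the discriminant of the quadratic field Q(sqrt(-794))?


For K = Q(sqrt(d)) with d squarefree: disc(K) = d if d = 1 mod 4, and disc(K) = 4d if d = 2 or 3 mod 4.
Here d = -794, and d mod 4 = 2.
d = 2 mod 4, not 1 (O_K = Z[sqrt(d)]), so disc(K) = 4d = 4 * (-794) = -3176

-3176


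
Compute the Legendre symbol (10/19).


p = 19 is prime, so compute (10/19) with the reciprocity algorithm (Jacobi-symbol steps: pull out 2s via (2/n), flip via reciprocity, reduce):
  pull out 2: (2/19) = -1  (since 19 mod 8 = 3)
  reciprocity: (5/19) -> +(19/5)
  reduce: (4/5)
  pull out 2: (2/5) = -1  (since 5 mod 8 = 5)
  pull out 2: (2/5) = -1  (since 5 mod 8 = 5)
  (1/5) = 1
Product of signs = -1
(10/19) = -1

-1


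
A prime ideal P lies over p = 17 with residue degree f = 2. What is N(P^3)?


N(P^a) = p^(a*f)
= 17^(3*2)
= 17^6
= 24137569

24137569


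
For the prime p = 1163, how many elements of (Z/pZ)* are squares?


For prime p, the number of non-zero quadratic residues is (p-1)/2.
= (1163-1)/2
= 581

581


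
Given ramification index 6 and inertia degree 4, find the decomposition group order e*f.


|D_P| = e * f
= 6 * 4
= 24

24


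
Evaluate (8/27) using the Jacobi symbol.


Compute (8/27) via quadratic reciprocity:
  pull out 2: (2/27) = -1  (since 27 mod 8 = 3)
  pull out 2: (2/27) = -1  (since 27 mod 8 = 3)
  pull out 2: (2/27) = -1  (since 27 mod 8 = 3)
  (1/27) = 1
Product of signs = -1

-1


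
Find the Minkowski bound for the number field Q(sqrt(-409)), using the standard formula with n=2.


d = -409, d mod 4 = 3, so disc(K) = 4d = -1636; |disc(K)| = 1636
Imaginary quadratic field, so n = 2, s = r2 = 1, r1 = 0
M = (n!/n^n) * (4/pi)^s * sqrt(|disc(K)|) = (2!/2^2) * (4/pi)^1 * sqrt(1636)
= 0.5 * 1.273240 * 40.447497
= 25.7497

25.7497


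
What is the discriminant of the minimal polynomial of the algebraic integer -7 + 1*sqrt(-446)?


The element -7 + 1*sqrt(-446) has minimal polynomial:
x^2 + 14*x + 495
Discriminant = (14)^2 - 4*(495)
= 196 - 1980
= -1784

-1784


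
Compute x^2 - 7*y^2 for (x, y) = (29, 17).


x^2 - d*y^2
= 29^2 - 7*17^2
= 841 - 2023
= -1182

-1182


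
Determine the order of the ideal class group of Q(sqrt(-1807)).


K = Q(sqrt(-1807)). d mod 4 = 1, so D = disc(K) = d = -1807
h(K) equals the number of primitive reduced positive-definite forms (a, b, c) = a*x^2 + b*x*y + c*y^2 with b^2 - 4ac = D,
where reduced means |b| <= a <= c, with b >= 0 whenever |b| = a or a = c, and primitive means gcd(a, b, c) = 1.
Reduced forces 3a^2 <= |D| = 1807, so 1 <= a <= 24; b must have the parity of D, and c = (b^2 - D)/(4a) must be an integer >= a.
Enumerate a = 1..24, b in [-a, a]:
  a=1: (1, 1, 452)  [1]
  a=2: (2, -1, 226), (2, 1, 226)  [2]
  a=3: none
  a=4: (4, -1, 113), (4, 1, 113)  [2]
  a=5..7: none
  a=8: (8, -7, 58), (8, 7, 58)  [2]
  a=9..12: none
  a=13: (13, 13, 38)  [1]
  a=14..15: none
  a=16: (16, -7, 29), (16, 7, 29)  [2]
  a=17..18: none
  a=19: (19, -13, 26), (19, 13, 26)  [2]
  a=20..24: none
Total reduced forms: 1 + 2 + 2 + 2 + 1 + 2 + 2 = 12
h = 12

12


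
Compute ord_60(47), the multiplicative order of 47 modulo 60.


We want ord_60(47), the smallest k >= 1 with 47^k = 1 mod 60.
n = 60 = 2^2 * 3 * 5, phi(60) = 16; the order divides phi(n).
Divisors of 16: 1, 2, 4, 8, 16
Repeated squaring mod 60: 47^1 = 47, 47^2 = 49, 47^4 = 1, 47^8 = 1, 47^16 = 1
Test divisors in increasing order:
  k=1: 47^1 = 47 mod 60
  k=2: 47^2 = 49 mod 60
  k=4: 47^4 = 1 mod 60  <- first divisor giving 1
Order = 4

4


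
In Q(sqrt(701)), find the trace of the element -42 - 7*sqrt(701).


Tr(a + b*sqrt(d)) = (a + b*sqrt(d)) + (a - b*sqrt(d)) = 2a
= 2 * (-42)
= -84

-84


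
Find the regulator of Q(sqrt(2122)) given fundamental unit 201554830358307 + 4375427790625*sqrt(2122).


epsilon = 201554830358307 + 4375427790625*sqrt(2122)
= 4.0311e+14
R = ln(4.0311e+14)
= 33.6302

33.6302


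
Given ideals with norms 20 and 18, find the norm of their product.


N(IJ) = N(I) * N(J)
= 20 * 18
= 360

360


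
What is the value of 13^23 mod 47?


p = 47 is prime and the exponent is (p-1)/2 = 23, so by Euler's criterion 13^23 = (13/47) = +1 or -1 mod 47.
Compute by square-and-multiply:
  23 = 16 + 4 + 2 + 1 (binary 10111)
  Repeated squaring mod 47: 13^1 = 13, 13^2 = 28, 13^4 = 32, 13^8 = 37, 13^16 = 6
  13^23 = 13^16 * 13^4 * 13^2 * 13^1 = 6 * 32 * 28 * 13 mod 47
    6 * 32 = 192 = 4 mod 47
    4 * 28 = 112 = 18 mod 47
    18 * 13 = 234 = 46 mod 47
  13^23 = 46 mod 47
Result 46 = p - 1 = -1 mod 47: 13 is a quadratic non-residue mod 47. As a residue in [0, p-1] the value is 46.
13^23 mod 47 = 46

46


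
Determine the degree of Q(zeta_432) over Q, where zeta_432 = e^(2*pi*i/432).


The degree equals Euler's totient phi(432).
432 = 2^4 * 3^3
phi(432) = 144

144


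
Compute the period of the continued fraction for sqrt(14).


Run the CF algorithm for sqrt(14).
a_0 = floor(sqrt(14)) = 3; set m_0=0, q_0=1.
Recurrence: m' = q*a - m,  q' = (d - m'^2)/q,  a' = floor((a_0 + m')/q').
  step 1: m=3, q=5, a=1
  step 2: m=2, q=2, a=2
  step 3: m=2, q=5, a=1
  step 4: m=3, q=1, a=6
a_4 = 2*a_0 = 6, so the period closes here.
sqrt(14) = [3; 1, 2, 1, 6]
Period length = 4

4


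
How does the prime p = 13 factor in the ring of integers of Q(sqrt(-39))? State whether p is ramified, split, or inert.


K = Q(sqrt(-39)). Since d mod 4 = 1, disc(K) = -39.
Check p | disc: -39 mod 13 = 0.
p divides disc, so p ramifies: (p) = P^2 with e=2, f=1, g=1.
Therefore p is ramified.

ramified


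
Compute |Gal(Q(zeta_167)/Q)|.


|Gal(Q(zeta_167)/Q)| = phi(167)
= 166

166


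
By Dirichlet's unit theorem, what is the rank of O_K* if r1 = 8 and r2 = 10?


By Dirichlet's unit theorem:
rank = r1 + r2 - 1
= 8 + 10 - 1
= 17

17


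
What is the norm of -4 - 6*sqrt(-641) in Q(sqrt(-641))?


N(a + b*sqrt(d)) = a^2 - d*b^2
= (-4)^2 - (-641)*(-6)^2
= 16 + 23076
= 23092

23092


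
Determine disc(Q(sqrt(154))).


For K = Q(sqrt(d)) with d squarefree: disc(K) = d if d = 1 mod 4, and disc(K) = 4d if d = 2 or 3 mod 4.
Here d = 154, and d mod 4 = 2.
d = 2 mod 4, not 1 (O_K = Z[sqrt(d)]), so disc(K) = 4d = 4 * (154) = 616

616


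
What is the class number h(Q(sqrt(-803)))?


K = Q(sqrt(-803)). d mod 4 = 1, so D = disc(K) = d = -803
h(K) equals the number of primitive reduced positive-definite forms (a, b, c) = a*x^2 + b*x*y + c*y^2 with b^2 - 4ac = D,
where reduced means |b| <= a <= c, with b >= 0 whenever |b| = a or a = c, and primitive means gcd(a, b, c) = 1.
Reduced forces 3a^2 <= |D| = 803, so 1 <= a <= 16; b must have the parity of D, and c = (b^2 - D)/(4a) must be an integer >= a.
Enumerate a = 1..16, b in [-a, a]:
  a=1: (1, 1, 201)  [1]
  a=2: none
  a=3: (3, -1, 67), (3, 1, 67)  [2]
  a=4..6: none
  a=7: (7, -3, 29), (7, 3, 29)  [2]
  a=8: none
  a=9: (9, -5, 23), (9, 5, 23)  [2]
  a=10: none
  a=11: (11, 11, 21)  [1]
  a=12: none
  a=13: (13, -9, 17), (13, 9, 17)  [2]
  a=14..16: none
Total reduced forms: 1 + 2 + 2 + 2 + 1 + 2 = 10
h = 10

10


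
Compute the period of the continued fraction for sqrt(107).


Run the CF algorithm for sqrt(107).
a_0 = floor(sqrt(107)) = 10; set m_0=0, q_0=1.
Recurrence: m' = q*a - m,  q' = (d - m'^2)/q,  a' = floor((a_0 + m')/q').
  step 1: m=10, q=7, a=2
  step 2: m=4, q=13, a=1
  step 3: m=9, q=2, a=9
  step 4: m=9, q=13, a=1
  step 5: m=4, q=7, a=2
  step 6: m=10, q=1, a=20
a_6 = 2*a_0 = 20, so the period closes here.
sqrt(107) = [10; 2, 1, 9, 1, 2, 20]
Period length = 6

6


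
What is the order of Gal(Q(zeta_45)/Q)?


|Gal(Q(zeta_45)/Q)| = phi(45)
= 24

24


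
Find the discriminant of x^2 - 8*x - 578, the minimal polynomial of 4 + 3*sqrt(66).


The element 4 + 3*sqrt(66) has minimal polynomial:
x^2 - 8*x - 578
Discriminant = (-8)^2 - 4*(-578)
= 64 + 2312
= 2376

2376


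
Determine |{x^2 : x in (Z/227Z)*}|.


For prime p, the number of non-zero quadratic residues is (p-1)/2.
= (227-1)/2
= 113

113


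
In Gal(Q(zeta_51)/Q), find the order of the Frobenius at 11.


The Frobenius at p in Gal(Q(zeta_n)/Q) = (Z/nZ)* is the class of p, so its order is ord_51(11), the smallest k >= 1 with 11^k = 1 mod 51.
n = 51 = 3 * 17, phi(51) = 32; the order divides phi(n).
Divisors of 32: 1, 2, 4, 8, 16, 32
Repeated squaring mod 51: 11^1 = 11, 11^2 = 19, 11^4 = 4, 11^8 = 16, 11^16 = 1, 11^32 = 1
Test divisors in increasing order:
  k=1: 11^1 = 11 mod 51
  k=2: 11^2 = 19 mod 51
  k=4: 11^4 = 4 mod 51
  k=8: 11^8 = 16 mod 51
  k=16: 11^16 = 1 mod 51  <- first divisor giving 1
Order = 16

16


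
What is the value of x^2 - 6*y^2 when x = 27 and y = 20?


x^2 - d*y^2
= 27^2 - 6*20^2
= 729 - 2400
= -1671

-1671


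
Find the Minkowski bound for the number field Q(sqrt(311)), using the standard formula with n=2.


d = 311, d mod 4 = 3, so disc(K) = 4d = 1244; |disc(K)| = 1244
Real quadratic field, so n = 2, s = r2 = 0, r1 = 2
M = (n!/n^n) * (4/pi)^s * sqrt(|disc(K)|) = (2!/2^2) * (4/pi)^0 * sqrt(1244)
= 0.5 * 1.000000 * 35.270384
= 17.6352

17.6352


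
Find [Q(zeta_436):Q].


The degree equals Euler's totient phi(436).
436 = 2^2 * 109
phi(436) = 216

216


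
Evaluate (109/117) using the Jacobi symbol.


Compute (109/117) via quadratic reciprocity:
  reciprocity: (109/117) -> +(117/109)
  reduce: (8/109)
  pull out 2: (2/109) = -1  (since 109 mod 8 = 5)
  pull out 2: (2/109) = -1  (since 109 mod 8 = 5)
  pull out 2: (2/109) = -1  (since 109 mod 8 = 5)
  (1/109) = 1
Product of signs = -1

-1


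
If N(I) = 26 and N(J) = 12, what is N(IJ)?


N(IJ) = N(I) * N(J)
= 26 * 12
= 312

312


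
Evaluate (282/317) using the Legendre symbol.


p = 317 is prime, so compute (282/317) with the reciprocity algorithm (Jacobi-symbol steps: pull out 2s via (2/n), flip via reciprocity, reduce):
  pull out 2: (2/317) = -1  (since 317 mod 8 = 5)
  reciprocity: (141/317) -> +(317/141)
  reduce: (35/141)
  reciprocity: (35/141) -> +(141/35)
  reduce: (1/35)
  (1/35) = 1
Product of signs = -1
(282/317) = -1

-1


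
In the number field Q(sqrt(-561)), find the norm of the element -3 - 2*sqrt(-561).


N(a + b*sqrt(d)) = a^2 - d*b^2
= (-3)^2 - (-561)*(-2)^2
= 9 + 2244
= 2253

2253


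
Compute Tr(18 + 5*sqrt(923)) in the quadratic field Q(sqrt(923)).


Tr(a + b*sqrt(d)) = (a + b*sqrt(d)) + (a - b*sqrt(d)) = 2a
= 2 * (18)
= 36

36


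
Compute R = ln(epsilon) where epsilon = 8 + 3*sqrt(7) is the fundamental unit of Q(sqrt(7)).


epsilon = 8 + 3*sqrt(7)
= 15.9373
R = ln(15.9373)
= 2.7687

2.7687


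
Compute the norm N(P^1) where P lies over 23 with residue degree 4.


N(P^a) = p^(a*f)
= 23^(1*4)
= 23^4
= 279841

279841


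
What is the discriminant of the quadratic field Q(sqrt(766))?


For K = Q(sqrt(d)) with d squarefree: disc(K) = d if d = 1 mod 4, and disc(K) = 4d if d = 2 or 3 mod 4.
Here d = 766, and d mod 4 = 2.
d = 2 mod 4, not 1 (O_K = Z[sqrt(d)]), so disc(K) = 4d = 4 * (766) = 3064

3064


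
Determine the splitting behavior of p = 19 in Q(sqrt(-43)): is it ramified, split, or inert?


K = Q(sqrt(-43)). Since d mod 4 = 1, disc(K) = -43.
Check p | disc: -43 mod 19 = 14.
p does not divide disc. Compute Legendre symbol (d/p):
14^((19-1)/2) mod 19 = -1
(d/p) = -1, so p is inert: (p) stays prime with e=1, f=2, g=1.
Therefore p is inert.

inert


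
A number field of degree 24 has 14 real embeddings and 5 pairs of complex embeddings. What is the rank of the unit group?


By Dirichlet's unit theorem:
rank = r1 + r2 - 1
= 14 + 5 - 1
= 18

18


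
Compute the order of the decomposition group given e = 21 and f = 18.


|D_P| = e * f
= 21 * 18
= 378

378


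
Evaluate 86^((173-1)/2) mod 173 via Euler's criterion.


p = 173 is prime and the exponent is (p-1)/2 = 86, so by Euler's criterion 86^86 = (86/173) = +1 or -1 mod 173.
Compute by square-and-multiply:
  86 = 64 + 16 + 4 + 2 (binary 1010110)
  Repeated squaring mod 173: 86^1 = 86, 86^2 = 130, 86^4 = 119, 86^8 = 148, 86^16 = 106, 86^32 = 164, 86^64 = 81
  86^86 = 86^64 * 86^16 * 86^4 * 86^2 = 81 * 106 * 119 * 130 mod 173
    81 * 106 = 8586 = 109 mod 173
    109 * 119 = 12971 = 169 mod 173
    169 * 130 = 21970 = 172 mod 173
  86^86 = 172 mod 173
Result 172 = p - 1 = -1 mod 173: 86 is a quadratic non-residue mod 173. As a residue in [0, p-1] the value is 172.
86^86 mod 173 = 172

172


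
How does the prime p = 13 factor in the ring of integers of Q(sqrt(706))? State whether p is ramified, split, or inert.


K = Q(sqrt(706)). Since d mod 4 = 2, disc(K) = 2824.
Check p | disc: 2824 mod 13 = 3.
p does not divide disc. Compute Legendre symbol (d/p):
4^((13-1)/2) mod 13 = 1
(d/p) = 1, so p splits: (p) = P*P' with e=1, f=1, g=2.
Therefore p is split.

split


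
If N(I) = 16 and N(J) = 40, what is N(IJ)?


N(IJ) = N(I) * N(J)
= 16 * 40
= 640

640


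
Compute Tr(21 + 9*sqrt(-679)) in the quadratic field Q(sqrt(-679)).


Tr(a + b*sqrt(d)) = (a + b*sqrt(d)) + (a - b*sqrt(d)) = 2a
= 2 * (21)
= 42

42


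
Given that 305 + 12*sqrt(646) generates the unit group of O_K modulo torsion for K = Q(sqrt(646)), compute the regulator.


epsilon = 305 + 12*sqrt(646)
= 609.9984
R = ln(609.9984)
= 6.4135

6.4135


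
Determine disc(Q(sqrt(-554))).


For K = Q(sqrt(d)) with d squarefree: disc(K) = d if d = 1 mod 4, and disc(K) = 4d if d = 2 or 3 mod 4.
Here d = -554, and d mod 4 = 2.
d = 2 mod 4, not 1 (O_K = Z[sqrt(d)]), so disc(K) = 4d = 4 * (-554) = -2216

-2216


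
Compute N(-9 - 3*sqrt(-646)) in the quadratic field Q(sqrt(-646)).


N(a + b*sqrt(d)) = a^2 - d*b^2
= (-9)^2 - (-646)*(-3)^2
= 81 + 5814
= 5895

5895


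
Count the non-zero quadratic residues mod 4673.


For prime p, the number of non-zero quadratic residues is (p-1)/2.
= (4673-1)/2
= 2336

2336


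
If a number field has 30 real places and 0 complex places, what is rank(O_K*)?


By Dirichlet's unit theorem:
rank = r1 + r2 - 1
= 30 + 0 - 1
= 29

29


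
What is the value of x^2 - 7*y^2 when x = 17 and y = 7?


x^2 - d*y^2
= 17^2 - 7*7^2
= 289 - 343
= -54

-54


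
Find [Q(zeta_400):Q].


The degree equals Euler's totient phi(400).
400 = 2^4 * 5^2
phi(400) = 160

160


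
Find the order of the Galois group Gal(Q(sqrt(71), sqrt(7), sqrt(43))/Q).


The 3 square roots of distinct primes are multiplicatively independent over Q,
so [K:Q] = 2^3 and Gal(K/Q) is isomorphic to (Z/2Z)^3.
|Gal| = 2^3 = 8

8


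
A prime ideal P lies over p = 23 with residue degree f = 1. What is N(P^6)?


N(P^a) = p^(a*f)
= 23^(6*1)
= 23^6
= 148035889

148035889


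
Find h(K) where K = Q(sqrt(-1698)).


K = Q(sqrt(-1698)). d mod 4 = 2, so D = disc(K) = 4d = -6792
h(K) equals the number of primitive reduced positive-definite forms (a, b, c) = a*x^2 + b*x*y + c*y^2 with b^2 - 4ac = D,
where reduced means |b| <= a <= c, with b >= 0 whenever |b| = a or a = c, and primitive means gcd(a, b, c) = 1.
Reduced forces 3a^2 <= |D| = 6792, so 1 <= a <= 47; b must have the parity of D, and c = (b^2 - D)/(4a) must be an integer >= a.
Enumerate a = 1..47, b in [-a, a]:
  a=1: (1, 0, 1698)  [1]
  a=2: (2, 0, 849)  [1]
  a=3: (3, 0, 566)  [1]
  a=4..5: none
  a=6: (6, 0, 283)  [1]
  a=7..16: none
  a=17: (17, -12, 102), (17, 12, 102)  [2]
  a=18..22: none
  a=23: (23, -4, 74), (23, 4, 74)  [2]
  a=24..28: none
  a=29: (29, -20, 62), (29, 20, 62)  [2]
  a=30: none
  a=31: (31, -20, 58), (31, 20, 58)  [2]
  a=32..33: none
  a=34: (34, -12, 51), (34, 12, 51)  [2]
  a=35..36: none
  a=37: (37, -4, 46), (37, 4, 46)  [2]
  a=38..47: none
Total reduced forms: 1 + 1 + 1 + 1 + 2 + 2 + 2 + 2 + 2 + 2 = 16
h = 16

16


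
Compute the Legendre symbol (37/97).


p = 97 is prime, so compute (37/97) with the reciprocity algorithm (Jacobi-symbol steps: pull out 2s via (2/n), flip via reciprocity, reduce):
  reciprocity: (37/97) -> +(97/37)
  reduce: (23/37)
  reciprocity: (23/37) -> +(37/23)
  reduce: (14/23)
  pull out 2: (2/23) = +1  (since 23 mod 8 = 7)
  reciprocity: (7/23) -> -(23/7)
  reduce: (2/7)
  pull out 2: (2/7) = +1  (since 7 mod 8 = 7)
  (1/7) = 1
Product of signs = -1
(37/97) = -1

-1


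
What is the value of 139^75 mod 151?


p = 151 is prime and the exponent is (p-1)/2 = 75, so by Euler's criterion 139^75 = (139/151) = +1 or -1 mod 151.
Compute by square-and-multiply:
  75 = 64 + 8 + 2 + 1 (binary 1001011)
  Repeated squaring mod 151: 139^1 = 139, 139^2 = 144, 139^4 = 49, 139^8 = 136, 139^16 = 74, 139^32 = 40, 139^64 = 90
  139^75 = 139^64 * 139^8 * 139^2 * 139^1 = 90 * 136 * 144 * 139 mod 151
    90 * 136 = 12240 = 9 mod 151
    9 * 144 = 1296 = 88 mod 151
    88 * 139 = 12232 = 1 mod 151
  139^75 = 1 mod 151
Result 1: 139 is a quadratic residue mod 151.
139^75 mod 151 = 1

1


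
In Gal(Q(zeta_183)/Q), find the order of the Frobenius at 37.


The Frobenius at p in Gal(Q(zeta_n)/Q) = (Z/nZ)* is the class of p, so its order is ord_183(37), the smallest k >= 1 with 37^k = 1 mod 183.
n = 183 = 3 * 61, phi(183) = 120; the order divides phi(n).
Divisors of 120: 1, 2, 3, 4, 5, 6, 8, 10, 12, 15, 20, 24, 30, 40, 60, 120
Repeated squaring mod 183: 37^1 = 37, 37^2 = 88, 37^4 = 58, 37^8 = 70, 37^16 = 142, 37^32 = 34, 37^64 = 58
Test divisors in increasing order:
  k=1: 37^1 = 37 mod 183
  k=2: 37^2 = 88 mod 183
  k=3: 37^3 = 88 * 37 = 145 mod 183
  k=4: 37^4 = 58 mod 183
  k=5: 37^5 = 58 * 37 = 133 mod 183
  k=6: 37^6 = 58 * 88 = 163 mod 183
  k=8: 37^8 = 70 mod 183
  k=10: 37^10 = 70 * 88 = 121 mod 183
  k=12: 37^12 = 70 * 58 = 34 mod 183
  k=15: 37^15 = 70 * 58 * 88 * 37 = 172 mod 183
  k=20: 37^20 = 142 * 58 = 1 mod 183  <- first divisor giving 1
Order = 20

20


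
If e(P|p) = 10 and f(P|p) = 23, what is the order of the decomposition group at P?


|D_P| = e * f
= 10 * 23
= 230

230


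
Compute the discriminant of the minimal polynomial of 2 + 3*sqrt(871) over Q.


The element 2 + 3*sqrt(871) has minimal polynomial:
x^2 - 4*x - 7835
Discriminant = (-4)^2 - 4*(-7835)
= 16 + 31340
= 31356

31356


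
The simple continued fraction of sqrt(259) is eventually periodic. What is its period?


Run the CF algorithm for sqrt(259).
a_0 = floor(sqrt(259)) = 16; set m_0=0, q_0=1.
Recurrence: m' = q*a - m,  q' = (d - m'^2)/q,  a' = floor((a_0 + m')/q').
  step 1: m=16, q=3, a=10
  step 2: m=14, q=21, a=1
  step 3: m=7, q=10, a=2
  step 4: m=13, q=9, a=3
  step 5: m=14, q=7, a=4
  step 6: m=14, q=9, a=3
  step 7: m=13, q=10, a=2
  step 8: m=7, q=21, a=1
  step 9: m=14, q=3, a=10
  step 10: m=16, q=1, a=32
a_10 = 2*a_0 = 32, so the period closes here.
sqrt(259) = [16; 10, 1, 2, 3, 4, 3, 2, 1, 10, 32]
Period length = 10

10


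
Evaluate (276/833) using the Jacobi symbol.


Compute (276/833) via quadratic reciprocity:
  pull out 2: (2/833) = +1  (since 833 mod 8 = 1)
  pull out 2: (2/833) = +1  (since 833 mod 8 = 1)
  reciprocity: (69/833) -> +(833/69)
  reduce: (5/69)
  reciprocity: (5/69) -> +(69/5)
  reduce: (4/5)
  pull out 2: (2/5) = -1  (since 5 mod 8 = 5)
  pull out 2: (2/5) = -1  (since 5 mod 8 = 5)
  (1/5) = 1
Product of signs = 1

1


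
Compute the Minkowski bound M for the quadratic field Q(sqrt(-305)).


d = -305, d mod 4 = 3, so disc(K) = 4d = -1220; |disc(K)| = 1220
Imaginary quadratic field, so n = 2, s = r2 = 1, r1 = 0
M = (n!/n^n) * (4/pi)^s * sqrt(|disc(K)|) = (2!/2^2) * (4/pi)^1 * sqrt(1220)
= 0.5 * 1.273240 * 34.928498
= 22.2362

22.2362


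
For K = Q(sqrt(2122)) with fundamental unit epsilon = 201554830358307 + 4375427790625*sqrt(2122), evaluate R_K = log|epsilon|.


epsilon = 201554830358307 + 4375427790625*sqrt(2122)
= 4.0311e+14
R = ln(4.0311e+14)
= 33.6302

33.6302


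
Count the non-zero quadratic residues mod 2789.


For prime p, the number of non-zero quadratic residues is (p-1)/2.
= (2789-1)/2
= 1394

1394


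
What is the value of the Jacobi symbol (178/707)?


Compute (178/707) via quadratic reciprocity:
  pull out 2: (2/707) = -1  (since 707 mod 8 = 3)
  reciprocity: (89/707) -> +(707/89)
  reduce: (84/89)
  pull out 2: (2/89) = +1  (since 89 mod 8 = 1)
  pull out 2: (2/89) = +1  (since 89 mod 8 = 1)
  reciprocity: (21/89) -> +(89/21)
  reduce: (5/21)
  reciprocity: (5/21) -> +(21/5)
  reduce: (1/5)
  (1/5) = 1
Product of signs = -1

-1
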